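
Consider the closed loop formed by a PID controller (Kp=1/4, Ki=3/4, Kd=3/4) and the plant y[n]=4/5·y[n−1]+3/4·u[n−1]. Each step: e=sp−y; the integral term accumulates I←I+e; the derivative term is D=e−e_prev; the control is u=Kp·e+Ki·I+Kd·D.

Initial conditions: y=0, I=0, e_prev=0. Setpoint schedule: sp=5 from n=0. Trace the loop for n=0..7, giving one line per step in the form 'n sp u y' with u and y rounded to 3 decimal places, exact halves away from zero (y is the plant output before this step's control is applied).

0 5 8.750 0.000
1 5 -2.734 6.563
2 5 6.901 3.199
3 5 -2.209 7.735
4 5 4.748 4.532
5 5 -1.949 7.187
6 5 3.476 4.287
7 5 -1.226 6.037

(exact arithmetic carried between steps; '≈' marks a value shown rounded to 6 d.p. or computed from one; I and e_prev carry over from the previous line; the table rounds u and y to 3 d.p., halves away from zero)
n=0: y=0, sp=5, e=sp−y=5; I=5, D=e−e_prev=5; u=1/4·5+3/4·5+3/4·5=8.75; next y=4/5·0+3/4·8.75=6.5625
n=1: y=6.5625, sp=5, e=sp−y=-1.5625; I=3.4375, D=e−e_prev=-6.5625; u=1/4·(-1.5625)+3/4·3.4375+3/4·(-6.5625)=-2.734375; next y=4/5·6.5625+3/4·(-2.734375)≈3.199219
n=2: y≈3.199219, sp=5, e=sp−y≈1.800781; I≈5.238281, D=e−e_prev≈3.363281; u=1/4·1.800781+3/4·5.238281+3/4·3.363281≈6.901367; next y=4/5·3.199219+3/4·6.901367≈7.735400
n=3: y≈7.735400, sp=5, e=sp−y≈-2.735400; I≈2.502881, D=e−e_prev≈-4.536182; u=1/4·(-2.735400)+3/4·2.502881+3/4·(-4.536182)≈-2.208826; next y=4/5·7.735400+3/4·(-2.208826)≈4.531701
n=4: y≈4.531701, sp=5, e=sp−y≈0.468299; I≈2.971180, D=e−e_prev≈3.203699; u=1/4·0.468299+3/4·2.971180+3/4·3.203699≈4.748234; next y=4/5·4.531701+3/4·4.748234≈7.186536
n=5: y≈7.186536, sp=5, e=sp−y≈-2.186536; I≈0.784643, D=e−e_prev≈-2.654835; u=1/4·(-2.186536)+3/4·0.784643+3/4·(-2.654835)≈-1.949278; next y=4/5·7.186536+3/4·(-1.949278)≈4.287271
n=6: y≈4.287271, sp=5, e=sp−y≈0.712729; I≈1.497373, D=e−e_prev≈2.899266; u=1/4·0.712729+3/4·1.497373+3/4·2.899266≈3.475661; next y=4/5·4.287271+3/4·3.475661≈6.036562
n=7: y≈6.036562, sp=5, e=sp−y≈-1.036562; I≈0.460810, D=e−e_prev≈-1.749292; u=1/4·(-1.036562)+3/4·0.460810+3/4·(-1.749292)≈-1.225502; next y=4/5·6.036562+3/4·(-1.225502)≈3.910124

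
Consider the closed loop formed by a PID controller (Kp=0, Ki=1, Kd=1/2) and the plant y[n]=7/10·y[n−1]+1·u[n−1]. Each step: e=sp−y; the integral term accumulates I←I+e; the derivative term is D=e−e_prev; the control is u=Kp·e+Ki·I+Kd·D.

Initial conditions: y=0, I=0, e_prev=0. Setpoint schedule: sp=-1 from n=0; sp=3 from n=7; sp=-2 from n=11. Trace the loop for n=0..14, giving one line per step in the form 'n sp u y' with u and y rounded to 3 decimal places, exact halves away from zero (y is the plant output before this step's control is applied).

0 -1 -1.500 0.000
1 -1 0.250 -1.500
2 -1 -1.050 -0.800
3 -1 0.315 -1.610
4 -1 -0.677 -0.812
5 -1 0.184 -1.245
6 -1 -0.624 -0.688
7 3 5.969 -1.105
8 3 -1.585 5.195
9 3 4.086 2.051
10 3 -1.743 5.521
11 -2 -4.930 2.122
12 -2 0.098 -3.445
13 -2 -2.938 -2.313
14 -2 1.307 -4.557

(exact arithmetic carried between steps; '≈' marks a value shown rounded to 6 d.p. or computed from one; I and e_prev carry over from the previous line; the table rounds u and y to 3 d.p., halves away from zero)
n=0: y=0, sp=-1, e=sp−y=-1; I=-1, D=e−e_prev=-1; u=0·(-1)+1·(-1)+1/2·(-1)=-1.5; next y=7/10·0+1·(-1.5)=-1.5
n=1: y=-1.5, sp=-1, e=sp−y=0.5; I=-0.5, D=e−e_prev=1.5; u=0·0.5+1·(-0.5)+1/2·1.5=0.25; next y=7/10·(-1.5)+1·0.25=-0.8
n=2: y=-0.8, sp=-1, e=sp−y=-0.2; I=-0.7, D=e−e_prev=-0.7; u=0·(-0.2)+1·(-0.7)+1/2·(-0.7)=-1.05; next y=7/10·(-0.8)+1·(-1.05)=-1.61
n=3: y=-1.61, sp=-1, e=sp−y=0.61; I=-0.09, D=e−e_prev=0.81; u=0·0.61+1·(-0.09)+1/2·0.81=0.315; next y=7/10·(-1.61)+1·0.315=-0.812
n=4: y=-0.812, sp=-1, e=sp−y=-0.188; I=-0.278, D=e−e_prev=-0.798; u=0·(-0.188)+1·(-0.278)+1/2·(-0.798)=-0.677; next y=7/10·(-0.812)+1·(-0.677)=-1.2454
n=5: y=-1.2454, sp=-1, e=sp−y=0.2454; I=-0.0326, D=e−e_prev=0.4334; u=0·0.2454+1·(-0.0326)+1/2·0.4334=0.1841; next y=7/10·(-1.2454)+1·0.1841=-0.68768
n=6: y=-0.68768, sp=-1, e=sp−y=-0.31232; I=-0.34492, D=e−e_prev=-0.55772; u=0·(-0.31232)+1·(-0.34492)+1/2·(-0.55772)=-0.62378; next y=7/10·(-0.68768)+1·(-0.62378)=-1.105156
n=7: y=-1.105156, sp=3, e=sp−y=4.105156; I=3.760236, D=e−e_prev=4.417476; u=0·4.105156+1·3.760236+1/2·4.417476=5.968974; next y=7/10·(-1.105156)+1·5.968974≈5.195365
n=8: y≈5.195365, sp=3, e=sp−y≈-2.195365; I≈1.564871, D=e−e_prev≈-6.300521; u=0·(-2.195365)+1·1.564871+1/2·(-6.300521)≈-1.585389; next y=7/10·5.195365+1·(-1.585389)≈2.051366
n=9: y≈2.051366, sp=3, e=sp−y≈0.948634; I≈2.513505, D=e−e_prev≈3.143999; u=0·0.948634+1·2.513505+1/2·3.143999≈4.085504; next y=7/10·2.051366+1·4.085504≈5.521461
n=10: y≈5.521461, sp=3, e=sp−y≈-2.521461; I≈-0.007956, D=e−e_prev≈-3.470095; u=0·(-2.521461)+1·(-0.007956)+1/2·(-3.470095)≈-1.743003; next y=7/10·5.521461+1·(-1.743003)≈2.122020
n=11: y≈2.122020, sp=-2, e=sp−y≈-4.122020; I≈-4.129975, D=e−e_prev≈-1.600559; u=0·(-4.122020)+1·(-4.129975)+1/2·(-1.600559)≈-4.930255; next y=7/10·2.122020+1·(-4.930255)≈-3.444841
n=12: y≈-3.444841, sp=-2, e=sp−y≈1.444841; I≈-2.685134, D=e−e_prev≈5.566861; u=0·1.444841+1·(-2.685134)+1/2·5.566861≈0.098296; next y=7/10·(-3.444841)+1·0.098296≈-2.313093
n=13: y≈-2.313093, sp=-2, e=sp−y≈0.313093; I≈-2.372042, D=e−e_prev≈-1.131748; u=0·0.313093+1·(-2.372042)+1/2·(-1.131748)≈-2.937916; next y=7/10·(-2.313093)+1·(-2.937916)≈-4.557081
n=14: y≈-4.557081, sp=-2, e=sp−y≈2.557081; I≈0.185039, D=e−e_prev≈2.243988; u=0·2.557081+1·0.185039+1/2·2.243988≈1.307033; next y=7/10·(-4.557081)+1·1.307033≈-1.882923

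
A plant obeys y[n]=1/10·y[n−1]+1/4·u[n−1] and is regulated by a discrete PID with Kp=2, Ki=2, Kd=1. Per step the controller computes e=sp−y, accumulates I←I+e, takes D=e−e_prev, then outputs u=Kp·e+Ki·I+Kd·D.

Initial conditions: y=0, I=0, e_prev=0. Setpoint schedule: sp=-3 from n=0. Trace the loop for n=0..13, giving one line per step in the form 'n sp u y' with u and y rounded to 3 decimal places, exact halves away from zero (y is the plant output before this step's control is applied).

(exact arithmetic carried between steps; '≈' marks a value shown rounded to 6 d.p. or computed from one; I and e_prev carry over from the previous line; the table rounds u and y to 3 d.p., halves away from zero)
n=0: y=0, sp=-3, e=sp−y=-3; I=-3, D=e−e_prev=-3; u=2·(-3)+2·(-3)+1·(-3)=-15; next y=1/10·0+1/4·(-15)=-3.75
n=1: y=-3.75, sp=-3, e=sp−y=0.75; I=-2.25, D=e−e_prev=3.75; u=2·0.75+2·(-2.25)+1·3.75=0.75; next y=1/10·(-3.75)+1/4·0.75=-0.1875
n=2: y=-0.1875, sp=-3, e=sp−y=-2.8125; I=-5.0625, D=e−e_prev=-3.5625; u=2·(-2.8125)+2·(-5.0625)+1·(-3.5625)=-19.3125; next y=1/10·(-0.1875)+1/4·(-19.3125)=-4.846875
n=3: y=-4.846875, sp=-3, e=sp−y=1.846875; I=-3.215625, D=e−e_prev=4.659375; u=2·1.846875+2·(-3.215625)+1·4.659375=1.921875; next y=1/10·(-4.846875)+1/4·1.921875≈-0.004219
n=4: y≈-0.004219, sp=-3, e=sp−y≈-2.995781; I≈-6.211406, D=e−e_prev≈-4.842656; u=2·(-2.995781)+2·(-6.211406)+1·(-4.842656)≈-23.257031; next y=1/10·(-0.004219)+1/4·(-23.257031)≈-5.814680
n=5: y≈-5.814680, sp=-3, e=sp−y≈2.814680; I≈-3.396727, D=e−e_prev≈5.810461; u=2·2.814680+2·(-3.396727)+1·5.810461≈4.646367; next y=1/10·(-5.814680)+1/4·4.646367≈0.580124
n=6: y≈0.580124, sp=-3, e=sp−y≈-3.580124; I≈-6.976850, D=e−e_prev≈-6.394804; u=2·(-3.580124)+2·(-6.976850)+1·(-6.394804)≈-27.508752; next y=1/10·0.580124+1/4·(-27.508752)≈-6.819176
n=7: y≈-6.819176, sp=-3, e=sp−y≈3.819176; I≈-3.157675, D=e−e_prev≈7.399299; u=2·3.819176+2·(-3.157675)+1·7.399299≈8.722301; next y=1/10·(-6.819176)+1/4·8.722301≈1.498658
n=8: y≈1.498658, sp=-3, e=sp−y≈-4.498658; I≈-7.656332, D=e−e_prev≈-8.317833; u=2·(-4.498658)+2·(-7.656332)+1·(-8.317833)≈-32.627814; next y=1/10·1.498658+1/4·(-32.627814)≈-8.007088
n=9: y≈-8.007088, sp=-3, e=sp−y≈5.007088; I≈-2.649245, D=e−e_prev≈9.505745; u=2·5.007088+2·(-2.649245)+1·9.505745≈14.221431; next y=1/10·(-8.007088)+1/4·14.221431≈2.754649
n=10: y≈2.754649, sp=-3, e=sp−y≈-5.754649; I≈-8.403894, D=e−e_prev≈-10.761737; u=2·(-5.754649)+2·(-8.403894)+1·(-10.761737)≈-39.078822; next y=1/10·2.754649+1/4·(-39.078822)≈-9.494241
n=11: y≈-9.494241, sp=-3, e=sp−y≈6.494241; I≈-1.909653, D=e−e_prev≈12.248890; u=2·6.494241+2·(-1.909653)+1·12.248890≈21.418065; next y=1/10·(-9.494241)+1/4·21.418065≈4.405092
n=12: y≈4.405092, sp=-3, e=sp−y≈-7.405092; I≈-9.314745, D=e−e_prev≈-13.899333; u=2·(-7.405092)+2·(-9.314745)+1·(-13.899333)≈-47.339007; next y=1/10·4.405092+1/4·(-47.339007)≈-11.394243
n=13: y≈-11.394243, sp=-3, e=sp−y≈8.394243; I≈-0.920503, D=e−e_prev≈15.799335; u=2·8.394243+2·(-0.920503)+1·15.799335≈30.746815; next y=1/10·(-11.394243)+1/4·30.746815≈6.547279

0 -3 -15.000 0.000
1 -3 0.750 -3.750
2 -3 -19.313 -0.188
3 -3 1.922 -4.847
4 -3 -23.257 -0.004
5 -3 4.646 -5.815
6 -3 -27.509 0.580
7 -3 8.722 -6.819
8 -3 -32.628 1.499
9 -3 14.221 -8.007
10 -3 -39.079 2.755
11 -3 21.418 -9.494
12 -3 -47.339 4.405
13 -3 30.747 -11.394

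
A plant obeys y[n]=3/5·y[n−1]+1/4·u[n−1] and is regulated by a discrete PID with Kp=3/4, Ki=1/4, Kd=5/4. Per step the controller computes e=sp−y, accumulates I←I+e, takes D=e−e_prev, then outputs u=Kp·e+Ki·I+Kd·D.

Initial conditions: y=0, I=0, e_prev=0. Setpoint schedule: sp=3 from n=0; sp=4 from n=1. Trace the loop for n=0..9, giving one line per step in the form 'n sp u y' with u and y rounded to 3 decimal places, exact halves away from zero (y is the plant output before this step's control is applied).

0 3 6.750 0.000
1 4 2.203 1.688
2 4 3.920 1.563
3 4 3.576 1.918
4 4 4.255 2.045
5 4 4.349 2.291
6 4 4.699 2.462
7 4 4.869 2.652
8 4 5.091 2.808
9 4 5.249 2.958

(exact arithmetic carried between steps; '≈' marks a value shown rounded to 6 d.p. or computed from one; I and e_prev carry over from the previous line; the table rounds u and y to 3 d.p., halves away from zero)
n=0: y=0, sp=3, e=sp−y=3; I=3, D=e−e_prev=3; u=3/4·3+1/4·3+5/4·3=6.75; next y=3/5·0+1/4·6.75=1.6875
n=1: y=1.6875, sp=4, e=sp−y=2.3125; I=5.3125, D=e−e_prev=-0.6875; u=3/4·2.3125+1/4·5.3125+5/4·(-0.6875)=2.203125; next y=3/5·1.6875+1/4·2.203125≈1.563281
n=2: y≈1.563281, sp=4, e=sp−y≈2.436719; I≈7.749219, D=e−e_prev≈0.124219; u=3/4·2.436719+1/4·7.749219+5/4·0.124219≈3.920117; next y=3/5·1.563281+1/4·3.920117≈1.917998
n=3: y≈1.917998, sp=4, e=sp−y≈2.082002; I≈9.831221, D=e−e_prev≈-0.354717; u=3/4·2.082002+1/4·9.831221+5/4·(-0.354717)≈3.575911; next y=3/5·1.917998+1/4·3.575911≈2.044776
n=4: y≈2.044776, sp=4, e=sp−y≈1.955224; I≈11.786444, D=e−e_prev≈-0.126778; u=3/4·1.955224+1/4·11.786444+5/4·(-0.126778)≈4.254556; next y=3/5·2.044776+1/4·4.254556≈2.290505
n=5: y≈2.290505, sp=4, e=sp−y≈1.709495; I≈13.495939, D=e−e_prev≈-0.245728; u=3/4·1.709495+1/4·13.495939+5/4·(-0.245728)≈4.348946; next y=3/5·2.290505+1/4·4.348946≈2.461539
n=6: y≈2.461539, sp=4, e=sp−y≈1.538461; I≈15.034400, D=e−e_prev≈-0.171035; u=3/4·1.538461+1/4·15.034400+5/4·(-0.171035)≈4.698652; next y=3/5·2.461539+1/4·4.698652≈2.651587
n=7: y≈2.651587, sp=4, e=sp−y≈1.348413; I≈16.382813, D=e−e_prev≈-0.190047; u=3/4·1.348413+1/4·16.382813+5/4·(-0.190047)≈4.869454; next y=3/5·2.651587+1/4·4.869454≈2.808316
n=8: y≈2.808316, sp=4, e=sp−y≈1.191684; I≈17.574498, D=e−e_prev≈-0.156729; u=3/4·1.191684+1/4·17.574498+5/4·(-0.156729)≈5.091477; next y=3/5·2.808316+1/4·5.091477≈2.957859
n=9: y≈2.957859, sp=4, e=sp−y≈1.042141; I≈18.616639, D=e−e_prev≈-0.149543; u=3/4·1.042141+1/4·18.616639+5/4·(-0.149543)≈5.248837; next y=3/5·2.957859+1/4·5.248837≈3.086924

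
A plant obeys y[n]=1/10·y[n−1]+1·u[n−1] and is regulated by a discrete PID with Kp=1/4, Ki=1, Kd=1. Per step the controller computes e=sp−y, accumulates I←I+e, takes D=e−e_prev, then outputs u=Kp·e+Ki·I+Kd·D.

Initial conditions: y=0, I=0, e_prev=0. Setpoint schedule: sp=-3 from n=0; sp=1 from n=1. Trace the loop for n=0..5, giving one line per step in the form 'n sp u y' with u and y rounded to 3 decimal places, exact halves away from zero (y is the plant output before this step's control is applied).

(exact arithmetic carried between steps; '≈' marks a value shown rounded to 6 d.p. or computed from one; I and e_prev carry over from the previous line; the table rounds u and y to 3 d.p., halves away from zero)
n=0: y=0, sp=-3, e=sp−y=-3; I=-3, D=e−e_prev=-3; u=1/4·(-3)+1·(-3)+1·(-3)=-6.75; next y=1/10·0+1·(-6.75)=-6.75
n=1: y=-6.75, sp=1, e=sp−y=7.75; I=4.75, D=e−e_prev=10.75; u=1/4·7.75+1·4.75+1·10.75=17.4375; next y=1/10·(-6.75)+1·17.4375=16.7625
n=2: y=16.7625, sp=1, e=sp−y=-15.7625; I=-11.0125, D=e−e_prev=-23.5125; u=1/4·(-15.7625)+1·(-11.0125)+1·(-23.5125)=-38.465625; next y=1/10·16.7625+1·(-38.465625)=-36.789375
n=3: y=-36.789375, sp=1, e=sp−y=37.789375; I=26.776875, D=e−e_prev=53.551875; u=1/4·37.789375+1·26.776875+1·53.551875≈89.776094; next y=1/10·(-36.789375)+1·89.776094≈86.097156
n=4: y≈86.097156, sp=1, e=sp−y≈-85.097156; I≈-58.320281, D=e−e_prev≈-122.886531; u=1/4·(-85.097156)+1·(-58.320281)+1·(-122.886531)≈-202.481102; next y=1/10·86.097156+1·(-202.481102)≈-193.871386
n=5: y≈-193.871386, sp=1, e=sp−y≈194.871386; I≈136.551105, D=e−e_prev≈279.968542; u=1/4·194.871386+1·136.551105+1·279.968542≈465.237493; next y=1/10·(-193.871386)+1·465.237493≈445.850355

0 -3 -6.750 0.000
1 1 17.438 -6.750
2 1 -38.466 16.763
3 1 89.776 -36.789
4 1 -202.481 86.097
5 1 465.237 -193.871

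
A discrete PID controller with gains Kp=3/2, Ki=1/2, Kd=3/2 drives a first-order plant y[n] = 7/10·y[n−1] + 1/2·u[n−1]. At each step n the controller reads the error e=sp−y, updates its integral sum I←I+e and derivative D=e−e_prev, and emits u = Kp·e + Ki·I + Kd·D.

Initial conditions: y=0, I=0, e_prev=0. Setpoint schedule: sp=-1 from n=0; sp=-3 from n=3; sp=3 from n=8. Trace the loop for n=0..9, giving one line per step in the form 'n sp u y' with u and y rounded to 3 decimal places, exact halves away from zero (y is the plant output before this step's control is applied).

0 -1 -3.500 0.000
1 -1 3.625 -1.750
2 -1 -6.806 0.588
3 -3 1.434 -2.992
4 -3 -6.590 -1.377
5 -3 5.107 -4.259
6 -3 -11.996 -0.428
7 -3 13.008 -6.297
8 3 -2.524 2.096
9 3 8.136 0.205

(exact arithmetic carried between steps; '≈' marks a value shown rounded to 6 d.p. or computed from one; I and e_prev carry over from the previous line; the table rounds u and y to 3 d.p., halves away from zero)
n=0: y=0, sp=-1, e=sp−y=-1; I=-1, D=e−e_prev=-1; u=3/2·(-1)+1/2·(-1)+3/2·(-1)=-3.5; next y=7/10·0+1/2·(-3.5)=-1.75
n=1: y=-1.75, sp=-1, e=sp−y=0.75; I=-0.25, D=e−e_prev=1.75; u=3/2·0.75+1/2·(-0.25)+3/2·1.75=3.625; next y=7/10·(-1.75)+1/2·3.625=0.5875
n=2: y=0.5875, sp=-1, e=sp−y=-1.5875; I=-1.8375, D=e−e_prev=-2.3375; u=3/2·(-1.5875)+1/2·(-1.8375)+3/2·(-2.3375)=-6.80625; next y=7/10·0.5875+1/2·(-6.80625)=-2.991875
n=3: y=-2.991875, sp=-3, e=sp−y=-0.008125; I=-1.845625, D=e−e_prev=1.579375; u=3/2·(-0.008125)+1/2·(-1.845625)+3/2·1.579375≈1.434063; next y=7/10·(-2.991875)+1/2·1.434063≈-1.377281
n=4: y≈-1.377281, sp=-3, e=sp−y≈-1.622719; I≈-3.468344, D=e−e_prev≈-1.614594; u=3/2·(-1.622719)+1/2·(-3.468344)+3/2·(-1.614594)≈-6.590141; next y=7/10·(-1.377281)+1/2·(-6.590141)≈-4.259167
n=5: y≈-4.259167, sp=-3, e=sp−y≈1.259167; I≈-2.209177, D=e−e_prev≈2.881886; u=3/2·1.259167+1/2·(-2.209177)+3/2·2.881886≈5.106991; next y=7/10·(-4.259167)+1/2·5.106991≈-0.427921
n=6: y≈-0.427921, sp=-3, e=sp−y≈-2.572079; I≈-4.781255, D=e−e_prev≈-3.831246; u=3/2·(-2.572079)+1/2·(-4.781255)+3/2·(-3.831246)≈-11.995614; next y=7/10·(-0.427921)+1/2·(-11.995614)≈-6.297352
n=7: y≈-6.297352, sp=-3, e=sp−y≈3.297352; I≈-1.483903, D=e−e_prev≈5.869431; u=3/2·3.297352+1/2·(-1.483903)+3/2·5.869431≈13.008223; next y=7/10·(-6.297352)+1/2·13.008223≈2.095965
n=8: y≈2.095965, sp=3, e=sp−y≈0.904035; I≈-0.579868, D=e−e_prev≈-2.393317; u=3/2·0.904035+1/2·(-0.579868)+3/2·(-2.393317)≈-2.523857; next y=7/10·2.095965+1/2·(-2.523857)≈0.205247
n=9: y≈0.205247, sp=3, e=sp−y≈2.794753; I≈2.214885, D=e−e_prev≈1.890718; u=3/2·2.794753+1/2·2.214885+3/2·1.890718≈8.135649; next y=7/10·0.205247+1/2·8.135649≈4.211497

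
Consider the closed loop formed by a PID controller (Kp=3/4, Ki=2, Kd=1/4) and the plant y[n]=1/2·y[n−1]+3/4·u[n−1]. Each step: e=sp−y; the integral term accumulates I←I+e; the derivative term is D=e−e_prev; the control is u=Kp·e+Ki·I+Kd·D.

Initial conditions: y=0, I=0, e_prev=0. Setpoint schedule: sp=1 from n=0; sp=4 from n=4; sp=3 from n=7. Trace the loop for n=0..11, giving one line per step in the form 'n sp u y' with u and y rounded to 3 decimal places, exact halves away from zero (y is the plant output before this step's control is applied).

(exact arithmetic carried between steps; '≈' marks a value shown rounded to 6 d.p. or computed from one; I and e_prev carry over from the previous line; the table rounds u and y to 3 d.p., halves away from zero)
n=0: y=0, sp=1, e=sp−y=1; I=1, D=e−e_prev=1; u=3/4·1+2·1+1/4·1=3; next y=1/2·0+3/4·3=2.25
n=1: y=2.25, sp=1, e=sp−y=-1.25; I=-0.25, D=e−e_prev=-2.25; u=3/4·(-1.25)+2·(-0.25)+1/4·(-2.25)=-2; next y=1/2·2.25+3/4·(-2)=-0.375
n=2: y=-0.375, sp=1, e=sp−y=1.375; I=1.125, D=e−e_prev=2.625; u=3/4·1.375+2·1.125+1/4·2.625=3.9375; next y=1/2·(-0.375)+3/4·3.9375=2.765625
n=3: y=2.765625, sp=1, e=sp−y=-1.765625; I=-0.640625, D=e−e_prev=-3.140625; u=3/4·(-1.765625)+2·(-0.640625)+1/4·(-3.140625)=-3.390625; next y=1/2·2.765625+3/4·(-3.390625)≈-1.160156
n=4: y≈-1.160156, sp=4, e=sp−y≈5.160156; I≈4.519531, D=e−e_prev≈6.925781; u=3/4·5.160156+2·4.519531+1/4·6.925781≈14.640625; next y=1/2·(-1.160156)+3/4·14.640625≈10.400391
n=5: y≈10.400391, sp=4, e=sp−y≈-6.400391; I≈-1.880859, D=e−e_prev≈-11.560547; u=3/4·(-6.400391)+2·(-1.880859)+1/4·(-11.560547)≈-11.452148; next y=1/2·10.400391+3/4·(-11.452148)≈-3.388916
n=6: y≈-3.388916, sp=4, e=sp−y≈7.388916; I≈5.508057, D=e−e_prev≈13.789307; u=3/4·7.388916+2·5.508057+1/4·13.789307≈20.005127; next y=1/2·(-3.388916)+3/4·20.005127≈13.309387
n=7: y≈13.309387, sp=3, e=sp−y≈-10.309387; I≈-4.801331, D=e−e_prev≈-17.698303; u=3/4·(-10.309387)+2·(-4.801331)+1/4·(-17.698303)≈-21.759277; next y=1/2·13.309387+3/4·(-21.759277)≈-9.664764
n=8: y≈-9.664764, sp=3, e=sp−y≈12.664764; I≈7.863434, D=e−e_prev≈22.974152; u=3/4·12.664764+2·7.863434+1/4·22.974152≈30.968979; next y=1/2·(-9.664764)+3/4·30.968979≈18.394352
n=9: y≈18.394352, sp=3, e=sp−y≈-15.394352; I≈-7.530918, D=e−e_prev≈-28.059116; u=3/4·(-15.394352)+2·(-7.530918)+1/4·(-28.059116)≈-33.622379; next y=1/2·18.394352+3/4·(-33.622379)≈-16.019608
n=10: y≈-16.019608, sp=3, e=sp−y≈19.019608; I≈11.488690, D=e−e_prev≈34.413960; u=3/4·19.019608+2·11.488690+1/4·34.413960≈45.845577; next y=1/2·(-16.019608)+3/4·45.845577≈26.374379
n=11: y≈26.374379, sp=3, e=sp−y≈-23.374379; I≈-11.885688, D=e−e_prev≈-42.393987; u=3/4·(-23.374379)+2·(-11.885688)+1/4·(-42.393987)≈-51.900657; next y=1/2·26.374379+3/4·(-51.900657)≈-25.738304

0 1 3.000 0.000
1 1 -2.000 2.250
2 1 3.938 -0.375
3 1 -3.391 2.766
4 4 14.641 -1.160
5 4 -11.452 10.400
6 4 20.005 -3.389
7 3 -21.759 13.309
8 3 30.969 -9.665
9 3 -33.622 18.394
10 3 45.846 -16.020
11 3 -51.901 26.374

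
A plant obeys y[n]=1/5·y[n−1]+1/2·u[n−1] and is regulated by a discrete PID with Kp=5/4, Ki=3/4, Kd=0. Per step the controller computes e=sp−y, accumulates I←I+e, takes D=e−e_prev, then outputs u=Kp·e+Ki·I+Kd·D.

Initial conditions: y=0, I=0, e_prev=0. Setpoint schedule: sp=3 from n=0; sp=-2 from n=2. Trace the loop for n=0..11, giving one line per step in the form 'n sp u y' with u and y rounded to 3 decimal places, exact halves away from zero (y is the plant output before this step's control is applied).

0 3 6.000 0.000
1 3 2.250 3.000
2 -2 -5.200 1.725
3 -2 -0.034 -2.255
4 -2 -3.417 -0.468
5 -2 -1.898 -1.802
6 -2 -3.032 -1.309
7 -2 -2.613 -1.778
8 -2 -3.011 -1.662
9 -2 -2.913 -1.838
10 -2 -3.062 -1.824
11 -2 -3.050 -1.896

(exact arithmetic carried between steps; '≈' marks a value shown rounded to 6 d.p. or computed from one; I and e_prev carry over from the previous line; the table rounds u and y to 3 d.p., halves away from zero)
n=0: y=0, sp=3, e=sp−y=3; I=3, D=e−e_prev=3; u=5/4·3+3/4·3+0·3=6; next y=1/5·0+1/2·6=3
n=1: y=3, sp=3, e=sp−y=0; I=3, D=e−e_prev=-3; u=5/4·0+3/4·3+0·(-3)=2.25; next y=1/5·3+1/2·2.25=1.725
n=2: y=1.725, sp=-2, e=sp−y=-3.725; I=-0.725, D=e−e_prev=-3.725; u=5/4·(-3.725)+3/4·(-0.725)+0·(-3.725)=-5.2; next y=1/5·1.725+1/2·(-5.2)=-2.255
n=3: y=-2.255, sp=-2, e=sp−y=0.255; I=-0.47, D=e−e_prev=3.98; u=5/4·0.255+3/4·(-0.47)+0·3.98=-0.03375; next y=1/5·(-2.255)+1/2·(-0.03375)=-0.467875
n=4: y=-0.467875, sp=-2, e=sp−y=-1.532125; I=-2.002125, D=e−e_prev=-1.787125; u=5/4·(-1.532125)+3/4·(-2.002125)+0·(-1.787125)=-3.41675; next y=1/5·(-0.467875)+1/2·(-3.41675)=-1.80195
n=5: y=-1.80195, sp=-2, e=sp−y=-0.19805; I=-2.200175, D=e−e_prev=1.334075; u=5/4·(-0.19805)+3/4·(-2.200175)+0·1.334075≈-1.897694; next y=1/5·(-1.80195)+1/2·(-1.897694)≈-1.309237
n=6: y≈-1.309237, sp=-2, e=sp−y≈-0.690763; I≈-2.890938, D=e−e_prev≈-0.492713; u=5/4·(-0.690763)+3/4·(-2.890938)+0·(-0.492713)≈-3.031658; next y=1/5·(-1.309237)+1/2·(-3.031658)≈-1.777676
n=7: y≈-1.777676, sp=-2, e=sp−y≈-0.222324; I≈-3.113262, D=e−e_prev≈0.468439; u=5/4·(-0.222324)+3/4·(-3.113262)+0·0.468439≈-2.612851; next y=1/5·(-1.777676)+1/2·(-2.612851)≈-1.661961
n=8: y≈-1.661961, sp=-2, e=sp−y≈-0.338039; I≈-3.451301, D=e−e_prev≈-0.115715; u=5/4·(-0.338039)+3/4·(-3.451301)+0·(-0.115715)≈-3.011025; next y=1/5·(-1.661961)+1/2·(-3.011025)≈-1.837905
n=9: y≈-1.837905, sp=-2, e=sp−y≈-0.162095; I≈-3.613397, D=e−e_prev≈0.175944; u=5/4·(-0.162095)+3/4·(-3.613397)+0·0.175944≈-2.912667; next y=1/5·(-1.837905)+1/2·(-2.912667)≈-1.823914
n=10: y≈-1.823914, sp=-2, e=sp−y≈-0.176086; I≈-3.789482, D=e−e_prev≈-0.013990; u=5/4·(-0.176086)+3/4·(-3.789482)+0·(-0.013990)≈-3.062219; next y=1/5·(-1.823914)+1/2·(-3.062219)≈-1.895892
n=11: y≈-1.895892, sp=-2, e=sp−y≈-0.104108; I≈-3.893590, D=e−e_prev≈0.071978; u=5/4·(-0.104108)+3/4·(-3.893590)+0·0.071978≈-3.050327; next y=1/5·(-1.895892)+1/2·(-3.050327)≈-1.904342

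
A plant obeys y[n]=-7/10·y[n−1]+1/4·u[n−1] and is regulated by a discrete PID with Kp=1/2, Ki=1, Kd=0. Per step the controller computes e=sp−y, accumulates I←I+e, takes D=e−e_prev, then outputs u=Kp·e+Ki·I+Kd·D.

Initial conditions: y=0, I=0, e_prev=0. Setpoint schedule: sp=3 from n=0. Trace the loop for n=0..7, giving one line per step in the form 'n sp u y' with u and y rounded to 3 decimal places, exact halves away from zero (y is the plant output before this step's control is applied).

0 3 4.500 0.000
1 3 5.813 1.125
2 3 8.377 0.666
3 3 9.267 1.628
4 3 11.316 1.177
5 3 11.897 2.005
6 3 13.543 1.571
7 3 13.899 2.286

(exact arithmetic carried between steps; '≈' marks a value shown rounded to 6 d.p. or computed from one; I and e_prev carry over from the previous line; the table rounds u and y to 3 d.p., halves away from zero)
n=0: y=0, sp=3, e=sp−y=3; I=3, D=e−e_prev=3; u=1/2·3+1·3+0·3=4.5; next y=-7/10·0+1/4·4.5=1.125
n=1: y=1.125, sp=3, e=sp−y=1.875; I=4.875, D=e−e_prev=-1.125; u=1/2·1.875+1·4.875+0·(-1.125)=5.8125; next y=-7/10·1.125+1/4·5.8125=0.665625
n=2: y=0.665625, sp=3, e=sp−y=2.334375; I=7.209375, D=e−e_prev=0.459375; u=1/2·2.334375+1·7.209375+0·0.459375≈8.376563; next y=-7/10·0.665625+1/4·8.376563≈1.628203
n=3: y≈1.628203, sp=3, e=sp−y≈1.371797; I≈8.581172, D=e−e_prev≈-0.962578; u=1/2·1.371797+1·8.581172+0·(-0.962578)≈9.267070; next y=-7/10·1.628203+1/4·9.267070≈1.177025
n=4: y≈1.177025, sp=3, e=sp−y≈1.822975; I≈10.404146, D=e−e_prev≈0.451178; u=1/2·1.822975+1·10.404146+0·0.451178≈11.315634; next y=-7/10·1.177025+1/4·11.315634≈2.004991
n=5: y≈2.004991, sp=3, e=sp−y≈0.995009; I≈11.399156, D=e−e_prev≈-0.827965; u=1/2·0.995009+1·11.399156+0·(-0.827965)≈11.896660; next y=-7/10·2.004991+1/4·11.896660≈1.570672
n=6: y≈1.570672, sp=3, e=sp−y≈1.429328; I≈12.828484, D=e−e_prev≈0.434319; u=1/2·1.429328+1·12.828484+0·0.434319≈13.543148; next y=-7/10·1.570672+1/4·13.543148≈2.286317
n=7: y≈2.286317, sp=3, e=sp−y≈0.713683; I≈13.542167, D=e−e_prev≈-0.715645; u=1/2·0.713683+1·13.542167+0·(-0.715645)≈13.899009; next y=-7/10·2.286317+1/4·13.899009≈1.874330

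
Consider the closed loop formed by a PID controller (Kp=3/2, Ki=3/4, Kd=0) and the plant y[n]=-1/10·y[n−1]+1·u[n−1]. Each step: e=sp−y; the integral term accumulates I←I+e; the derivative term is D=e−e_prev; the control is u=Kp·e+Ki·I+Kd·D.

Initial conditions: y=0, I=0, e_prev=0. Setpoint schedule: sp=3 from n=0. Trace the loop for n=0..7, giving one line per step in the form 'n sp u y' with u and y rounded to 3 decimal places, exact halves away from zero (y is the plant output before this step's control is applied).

(exact arithmetic carried between steps; '≈' marks a value shown rounded to 6 d.p. or computed from one; I and e_prev carry over from the previous line; the table rounds u and y to 3 d.p., halves away from zero)
n=0: y=0, sp=3, e=sp−y=3; I=3, D=e−e_prev=3; u=3/2·3+3/4·3+0·3=6.75; next y=-1/10·0+1·6.75=6.75
n=1: y=6.75, sp=3, e=sp−y=-3.75; I=-0.75, D=e−e_prev=-6.75; u=3/2·(-3.75)+3/4·(-0.75)+0·(-6.75)=-6.1875; next y=-1/10·6.75+1·(-6.1875)=-6.8625
n=2: y=-6.8625, sp=3, e=sp−y=9.8625; I=9.1125, D=e−e_prev=13.6125; u=3/2·9.8625+3/4·9.1125+0·13.6125=21.628125; next y=-1/10·(-6.8625)+1·21.628125=22.314375
n=3: y=22.314375, sp=3, e=sp−y=-19.314375; I=-10.201875, D=e−e_prev=-29.176875; u=3/2·(-19.314375)+3/4·(-10.201875)+0·(-29.176875)≈-36.622969; next y=-1/10·22.314375+1·(-36.622969)≈-38.854406
n=4: y≈-38.854406, sp=3, e=sp−y≈41.854406; I≈31.652531, D=e−e_prev≈61.168781; u=3/2·41.854406+3/4·31.652531+0·61.168781≈86.521008; next y=-1/10·(-38.854406)+1·86.521008≈90.406448
n=5: y≈90.406448, sp=3, e=sp−y≈-87.406448; I≈-55.753917, D=e−e_prev≈-129.260855; u=3/2·(-87.406448)+3/4·(-55.753917)+0·(-129.260855)≈-172.925111; next y=-1/10·90.406448+1·(-172.925111)≈-181.965755
n=6: y≈-181.965755, sp=3, e=sp−y≈184.965755; I≈129.211838, D=e−e_prev≈272.372204; u=3/2·184.965755+3/4·129.211838+0·272.372204≈374.357512; next y=-1/10·(-181.965755)+1·374.357512≈392.554087
n=7: y≈392.554087, sp=3, e=sp−y≈-389.554087; I≈-260.342249, D=e−e_prev≈-574.519843; u=3/2·(-389.554087)+3/4·(-260.342249)+0·(-574.519843)≈-779.587818; next y=-1/10·392.554087+1·(-779.587818)≈-818.843226

0 3 6.750 0.000
1 3 -6.188 6.750
2 3 21.628 -6.863
3 3 -36.623 22.314
4 3 86.521 -38.854
5 3 -172.925 90.406
6 3 374.358 -181.966
7 3 -779.588 392.554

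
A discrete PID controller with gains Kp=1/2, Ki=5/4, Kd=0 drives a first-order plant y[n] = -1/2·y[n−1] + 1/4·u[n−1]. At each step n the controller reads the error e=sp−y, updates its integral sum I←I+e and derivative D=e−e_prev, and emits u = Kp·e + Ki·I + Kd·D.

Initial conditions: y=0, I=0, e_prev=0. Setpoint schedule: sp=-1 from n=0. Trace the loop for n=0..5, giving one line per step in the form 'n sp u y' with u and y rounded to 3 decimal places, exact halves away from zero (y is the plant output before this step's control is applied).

(exact arithmetic carried between steps; '≈' marks a value shown rounded to 6 d.p. or computed from one; I and e_prev carry over from the previous line; the table rounds u and y to 3 d.p., halves away from zero)
n=0: y=0, sp=-1, e=sp−y=-1; I=-1, D=e−e_prev=-1; u=1/2·(-1)+5/4·(-1)+0·(-1)=-1.75; next y=-1/2·0+1/4·(-1.75)=-0.4375
n=1: y=-0.4375, sp=-1, e=sp−y=-0.5625; I=-1.5625, D=e−e_prev=0.4375; u=1/2·(-0.5625)+5/4·(-1.5625)+0·0.4375=-2.234375; next y=-1/2·(-0.4375)+1/4·(-2.234375)≈-0.339844
n=2: y≈-0.339844, sp=-1, e=sp−y≈-0.660156; I≈-2.222656, D=e−e_prev≈-0.097656; u=1/2·(-0.660156)+5/4·(-2.222656)+0·(-0.097656)≈-3.108398; next y=-1/2·(-0.339844)+1/4·(-3.108398)≈-0.607178
n=3: y≈-0.607178, sp=-1, e=sp−y≈-0.392822; I≈-2.615479, D=e−e_prev≈0.267334; u=1/2·(-0.392822)+5/4·(-2.615479)+0·0.267334≈-3.465759; next y=-1/2·(-0.607178)+1/4·(-3.465759)≈-0.562851
n=4: y≈-0.562851, sp=-1, e=sp−y≈-0.437149; I≈-3.052628, D=e−e_prev≈-0.044327; u=1/2·(-0.437149)+5/4·(-3.052628)+0·(-0.044327)≈-4.034359; next y=-1/2·(-0.562851)+1/4·(-4.034359)≈-0.727164
n=5: y≈-0.727164, sp=-1, e=sp−y≈-0.272836; I≈-3.325463, D=e−e_prev≈0.164313; u=1/2·(-0.272836)+5/4·(-3.325463)+0·0.164313≈-4.293247; next y=-1/2·(-0.727164)+1/4·(-4.293247)≈-0.709730

0 -1 -1.750 0.000
1 -1 -2.234 -0.438
2 -1 -3.108 -0.340
3 -1 -3.466 -0.607
4 -1 -4.034 -0.563
5 -1 -4.293 -0.727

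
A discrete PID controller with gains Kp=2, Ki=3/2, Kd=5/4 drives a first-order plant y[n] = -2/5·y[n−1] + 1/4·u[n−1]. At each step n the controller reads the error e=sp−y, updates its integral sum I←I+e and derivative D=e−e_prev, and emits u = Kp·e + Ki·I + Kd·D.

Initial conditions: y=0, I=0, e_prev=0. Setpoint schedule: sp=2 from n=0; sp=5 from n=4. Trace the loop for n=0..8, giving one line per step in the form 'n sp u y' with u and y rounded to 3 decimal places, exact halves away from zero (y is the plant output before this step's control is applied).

(exact arithmetic carried between steps; '≈' marks a value shown rounded to 6 d.p. or computed from one; I and e_prev carry over from the previous line; the table rounds u and y to 3 d.p., halves away from zero)
n=0: y=0, sp=2, e=sp−y=2; I=2, D=e−e_prev=2; u=2·2+3/2·2+5/4·2=9.5; next y=-2/5·0+1/4·9.5=2.375
n=1: y=2.375, sp=2, e=sp−y=-0.375; I=1.625, D=e−e_prev=-2.375; u=2·(-0.375)+3/2·1.625+5/4·(-2.375)=-1.28125; next y=-2/5·2.375+1/4·(-1.28125)≈-1.270313
n=2: y≈-1.270313, sp=2, e=sp−y≈3.270313; I≈4.895313, D=e−e_prev≈3.645313; u=2·3.270313+3/2·4.895313+5/4·3.645313≈18.440234; next y=-2/5·(-1.270313)+1/4·18.440234≈5.118184
n=3: y≈5.118184, sp=2, e=sp−y≈-3.118184; I≈1.777129, D=e−e_prev≈-6.388496; u=2·(-3.118184)+3/2·1.777129+5/4·(-6.388496)≈-11.556294; next y=-2/5·5.118184+1/4·(-11.556294)≈-4.936347
n=4: y≈-4.936347, sp=5, e=sp−y≈9.936347; I≈11.713476, D=e−e_prev≈13.054531; u=2·9.936347+3/2·11.713476+5/4·13.054531≈53.761071; next y=-2/5·(-4.936347)+1/4·53.761071≈15.414806
n=5: y≈15.414806, sp=5, e=sp−y≈-10.414806; I≈1.298669, D=e−e_prev≈-20.351153; u=2·(-10.414806)+3/2·1.298669+5/4·(-20.351153)≈-44.320551; next y=-2/5·15.414806+1/4·(-44.320551)≈-17.246060
n=6: y≈-17.246060, sp=5, e=sp−y≈22.246060; I≈23.544730, D=e−e_prev≈32.660867; u=2·22.246060+3/2·23.544730+5/4·32.660867≈120.635298; next y=-2/5·(-17.246060)+1/4·120.635298≈37.057249
n=7: y≈37.057249, sp=5, e=sp−y≈-32.057249; I≈-8.512519, D=e−e_prev≈-54.303309; u=2·(-32.057249)+3/2·(-8.512519)+5/4·(-54.303309)≈-144.762412; next y=-2/5·37.057249+1/4·(-144.762412)≈-51.013502
n=8: y≈-51.013502, sp=5, e=sp−y≈56.013502; I≈47.500983, D=e−e_prev≈88.070751; u=2·56.013502+3/2·47.500983+5/4·88.070751≈293.366919; next y=-2/5·(-51.013502)+1/4·293.366919≈93.747131

0 2 9.500 0.000
1 2 -1.281 2.375
2 2 18.440 -1.270
3 2 -11.556 5.118
4 5 53.761 -4.936
5 5 -44.321 15.415
6 5 120.635 -17.246
7 5 -144.762 37.057
8 5 293.367 -51.014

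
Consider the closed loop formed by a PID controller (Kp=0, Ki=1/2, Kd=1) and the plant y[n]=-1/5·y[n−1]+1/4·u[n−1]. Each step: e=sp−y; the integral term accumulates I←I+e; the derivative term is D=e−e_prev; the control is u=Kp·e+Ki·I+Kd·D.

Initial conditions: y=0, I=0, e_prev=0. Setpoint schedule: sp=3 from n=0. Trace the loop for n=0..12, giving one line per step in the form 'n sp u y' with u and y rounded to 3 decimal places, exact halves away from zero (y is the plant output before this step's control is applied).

0 3 4.500 0.000
1 3 1.313 1.125
2 3 4.908 0.103
3 3 3.680 1.206
4 3 6.471 0.679
5 3 5.899 1.482
6 3 7.917 1.178
7 3 7.676 1.744
8 3 9.130 1.570
9 3 9.074 1.968
10 3 10.128 1.875
11 3 10.174 2.157
12 3 10.945 2.112

(exact arithmetic carried between steps; '≈' marks a value shown rounded to 6 d.p. or computed from one; I and e_prev carry over from the previous line; the table rounds u and y to 3 d.p., halves away from zero)
n=0: y=0, sp=3, e=sp−y=3; I=3, D=e−e_prev=3; u=0·3+1/2·3+1·3=4.5; next y=-1/5·0+1/4·4.5=1.125
n=1: y=1.125, sp=3, e=sp−y=1.875; I=4.875, D=e−e_prev=-1.125; u=0·1.875+1/2·4.875+1·(-1.125)=1.3125; next y=-1/5·1.125+1/4·1.3125=0.103125
n=2: y=0.103125, sp=3, e=sp−y=2.896875; I=7.771875, D=e−e_prev=1.021875; u=0·2.896875+1/2·7.771875+1·1.021875≈4.907813; next y=-1/5·0.103125+1/4·4.907813≈1.206328
n=3: y≈1.206328, sp=3, e=sp−y≈1.793672; I≈9.565547, D=e−e_prev≈-1.103203; u=0·1.793672+1/2·9.565547+1·(-1.103203)≈3.679570; next y=-1/5·1.206328+1/4·3.679570≈0.678627
n=4: y≈0.678627, sp=3, e=sp−y≈2.321373; I≈11.886920, D=e−e_prev≈0.527701; u=0·2.321373+1/2·11.886920+1·0.527701≈6.471161; next y=-1/5·0.678627+1/4·6.471161≈1.482065
n=5: y≈1.482065, sp=3, e=sp−y≈1.517935; I≈13.404855, D=e−e_prev≈-0.803438; u=0·1.517935+1/2·13.404855+1·(-0.803438)≈5.898990; next y=-1/5·1.482065+1/4·5.898990≈1.178334
n=6: y≈1.178334, sp=3, e=sp−y≈1.821666; I≈15.226521, D=e−e_prev≈0.303730; u=0·1.821666+1/2·15.226521+1·0.303730≈7.916991; next y=-1/5·1.178334+1/4·7.916991≈1.743581
n=7: y≈1.743581, sp=3, e=sp−y≈1.256419; I≈16.482940, D=e−e_prev≈-0.565246; u=0·1.256419+1/2·16.482940+1·(-0.565246)≈7.676224; next y=-1/5·1.743581+1/4·7.676224≈1.570340
n=8: y≈1.570340, sp=3, e=sp−y≈1.429660; I≈17.912600, D=e−e_prev≈0.173241; u=0·1.429660+1/2·17.912600+1·0.173241≈9.129541; next y=-1/5·1.570340+1/4·9.129541≈1.968317
n=9: y≈1.968317, sp=3, e=sp−y≈1.031683; I≈18.944283, D=e−e_prev≈-0.397978; u=0·1.031683+1/2·18.944283+1·(-0.397978)≈9.074164; next y=-1/5·1.968317+1/4·9.074164≈1.874877
n=10: y≈1.874877, sp=3, e=sp−y≈1.125123; I≈20.069405, D=e−e_prev≈0.093440; u=0·1.125123+1/2·20.069405+1·0.093440≈10.128143; next y=-1/5·1.874877+1/4·10.128143≈2.157060
n=11: y≈2.157060, sp=3, e=sp−y≈0.842940; I≈20.912345, D=e−e_prev≈-0.282183; u=0·0.842940+1/2·20.912345+1·(-0.282183)≈10.173990; next y=-1/5·2.157060+1/4·10.173990≈2.112085
n=12: y≈2.112085, sp=3, e=sp−y≈0.887915; I≈21.800260, D=e−e_prev≈0.044975; u=0·0.887915+1/2·21.800260+1·0.044975≈10.945105; next y=-1/5·2.112085+1/4·10.945105≈2.313859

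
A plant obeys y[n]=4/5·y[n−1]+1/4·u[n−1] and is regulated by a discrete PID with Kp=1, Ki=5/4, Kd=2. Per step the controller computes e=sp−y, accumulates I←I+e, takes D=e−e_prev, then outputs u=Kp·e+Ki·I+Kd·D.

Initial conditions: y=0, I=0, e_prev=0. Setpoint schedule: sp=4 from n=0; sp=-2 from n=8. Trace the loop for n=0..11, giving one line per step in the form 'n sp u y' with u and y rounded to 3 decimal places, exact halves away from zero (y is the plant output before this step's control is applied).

(exact arithmetic carried between steps; '≈' marks a value shown rounded to 6 d.p. or computed from one; I and e_prev carry over from the previous line; the table rounds u and y to 3 d.p., halves away from zero)
n=0: y=0, sp=4, e=sp−y=4; I=4, D=e−e_prev=4; u=1·4+5/4·4+2·4=17; next y=4/5·0+1/4·17=4.25
n=1: y=4.25, sp=4, e=sp−y=-0.25; I=3.75, D=e−e_prev=-4.25; u=1·(-0.25)+5/4·3.75+2·(-4.25)=-4.0625; next y=4/5·4.25+1/4·(-4.0625)=2.384375
n=2: y=2.384375, sp=4, e=sp−y=1.615625; I=5.365625, D=e−e_prev=1.865625; u=1·1.615625+5/4·5.365625+2·1.865625≈12.053906; next y=4/5·2.384375+1/4·12.053906≈4.920977
n=3: y≈4.920977, sp=4, e=sp−y≈-0.920977; I≈4.444648, D=e−e_prev≈-2.536602; u=1·(-0.920977)+5/4·4.444648+2·(-2.536602)≈-0.438369; next y=4/5·4.920977+1/4·(-0.438369)≈3.827189
n=4: y≈3.827189, sp=4, e=sp−y≈0.172811; I≈4.617459, D=e−e_prev≈1.093788; u=1·0.172811+5/4·4.617459+2·1.093788≈8.132211; next y=4/5·3.827189+1/4·8.132211≈5.094804
n=5: y≈5.094804, sp=4, e=sp−y≈-1.094804; I≈3.522656, D=e−e_prev≈-1.267615; u=1·(-1.094804)+5/4·3.522656+2·(-1.267615)≈0.773286; next y=4/5·5.094804+1/4·0.773286≈4.269165
n=6: y≈4.269165, sp=4, e=sp−y≈-0.269165; I≈3.253491, D=e−e_prev≈0.825639; u=1·(-0.269165)+5/4·3.253491+2·0.825639≈5.448978; next y=4/5·4.269165+1/4·5.448978≈4.777576
n=7: y≈4.777576, sp=4, e=sp−y≈-0.777576; I≈2.475915, D=e−e_prev≈-0.508412; u=1·(-0.777576)+5/4·2.475915+2·(-0.508412)≈1.300495; next y=4/5·4.777576+1/4·1.300495≈4.147185
n=8: y≈4.147185, sp=-2, e=sp−y≈-6.147185; I≈-3.671270, D=e−e_prev≈-5.369608; u=1·(-6.147185)+5/4·(-3.671270)+2·(-5.369608)≈-21.475488; next y=4/5·4.147185+1/4·(-21.475488)≈-2.051124
n=9: y≈-2.051124, sp=-2, e=sp−y≈0.051124; I≈-3.620145, D=e−e_prev≈6.198309; u=1·0.051124+5/4·(-3.620145)+2·6.198309≈7.922561; next y=4/5·(-2.051124)+1/4·7.922561≈0.339741
n=10: y≈0.339741, sp=-2, e=sp−y≈-2.339741; I≈-5.959886, D=e−e_prev≈-2.390865; u=1·(-2.339741)+5/4·(-5.959886)+2·(-2.390865)≈-14.571328; next y=4/5·0.339741+1/4·(-14.571328)≈-3.371039
n=11: y≈-3.371039, sp=-2, e=sp−y≈1.371039; I≈-4.588846, D=e−e_prev≈3.710780; u=1·1.371039+5/4·(-4.588846)+2·3.710780≈3.056542; next y=4/5·(-3.371039)+1/4·3.056542≈-1.932696

0 4 17.000 0.000
1 4 -4.063 4.250
2 4 12.054 2.384
3 4 -0.438 4.921
4 4 8.132 3.827
5 4 0.773 5.095
6 4 5.449 4.269
7 4 1.300 4.778
8 -2 -21.475 4.147
9 -2 7.923 -2.051
10 -2 -14.571 0.340
11 -2 3.057 -3.371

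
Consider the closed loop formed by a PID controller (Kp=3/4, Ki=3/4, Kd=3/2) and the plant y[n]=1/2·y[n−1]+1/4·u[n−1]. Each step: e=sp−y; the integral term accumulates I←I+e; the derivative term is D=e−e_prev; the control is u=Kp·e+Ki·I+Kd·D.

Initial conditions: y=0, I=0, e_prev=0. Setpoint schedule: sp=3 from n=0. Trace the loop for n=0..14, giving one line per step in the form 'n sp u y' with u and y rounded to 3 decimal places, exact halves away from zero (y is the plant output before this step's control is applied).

0 3 9.000 0.000
1 3 0.000 2.250
2 3 7.313 1.125
3 3 3.234 2.391
4 3 6.750 2.004
5 3 4.860 2.689
6 3 6.510 2.560
7 3 5.603 2.908
8 3 6.353 2.855
9 3 5.900 3.016
10 3 6.228 2.983
11 3 5.995 3.048
12 3 6.133 3.023
13 3 6.012 3.045
14 3 6.070 3.025

(exact arithmetic carried between steps; '≈' marks a value shown rounded to 6 d.p. or computed from one; I and e_prev carry over from the previous line; the table rounds u and y to 3 d.p., halves away from zero)
n=0: y=0, sp=3, e=sp−y=3; I=3, D=e−e_prev=3; u=3/4·3+3/4·3+3/2·3=9; next y=1/2·0+1/4·9=2.25
n=1: y=2.25, sp=3, e=sp−y=0.75; I=3.75, D=e−e_prev=-2.25; u=3/4·0.75+3/4·3.75+3/2·(-2.25)=0; next y=1/2·2.25+1/4·0=1.125
n=2: y=1.125, sp=3, e=sp−y=1.875; I=5.625, D=e−e_prev=1.125; u=3/4·1.875+3/4·5.625+3/2·1.125=7.3125; next y=1/2·1.125+1/4·7.3125=2.390625
n=3: y=2.390625, sp=3, e=sp−y=0.609375; I=6.234375, D=e−e_prev=-1.265625; u=3/4·0.609375+3/4·6.234375+3/2·(-1.265625)=3.234375; next y=1/2·2.390625+1/4·3.234375≈2.003906
n=4: y≈2.003906, sp=3, e=sp−y≈0.996094; I≈7.230469, D=e−e_prev≈0.386719; u=3/4·0.996094+3/4·7.230469+3/2·0.386719≈6.75; next y=1/2·2.003906+1/4·6.75≈2.689453
n=5: y≈2.689453, sp=3, e=sp−y≈0.310547; I≈7.541016, D=e−e_prev≈-0.685547; u=3/4·0.310547+3/4·7.541016+3/2·(-0.685547)≈4.860352; next y=1/2·2.689453+1/4·4.860352≈2.559814
n=6: y≈2.559814, sp=3, e=sp−y≈0.440186; I≈7.981201, D=e−e_prev≈0.129639; u=3/4·0.440186+3/4·7.981201+3/2·0.129639≈6.510498; next y=1/2·2.559814+1/4·6.510498≈2.907532
n=7: y≈2.907532, sp=3, e=sp−y≈0.092468; I≈8.073669, D=e−e_prev≈-0.347717; u=3/4·0.092468+3/4·8.073669+3/2·(-0.347717)≈5.603027; next y=1/2·2.907532+1/4·5.603027≈2.854523
n=8: y≈2.854523, sp=3, e=sp−y≈0.145477; I≈8.219147, D=e−e_prev≈0.053009; u=3/4·0.145477+3/4·8.219147+3/2·0.053009≈6.352982; next y=1/2·2.854523+1/4·6.352982≈3.015507
n=9: y≈3.015507, sp=3, e=sp−y≈-0.015507; I≈8.203640, D=e−e_prev≈-0.160984; u=3/4·(-0.015507)+3/4·8.203640+3/2·(-0.160984)≈5.899624; next y=1/2·3.015507+1/4·5.899624≈2.982659
n=10: y≈2.982659, sp=3, e=sp−y≈0.017341; I≈8.220981, D=e−e_prev≈0.032847; u=3/4·0.017341+3/4·8.220981+3/2·0.032847≈6.228012; next y=1/2·2.982659+1/4·6.228012≈3.048333
n=11: y≈3.048333, sp=3, e=sp−y≈-0.048333; I≈8.172648, D=e−e_prev≈-0.065673; u=3/4·(-0.048333)+3/4·8.172648+3/2·(-0.065673)≈5.994726; next y=1/2·3.048333+1/4·5.994726≈3.022848
n=12: y≈3.022848, sp=3, e=sp−y≈-0.022848; I≈8.149800, D=e−e_prev≈0.025485; u=3/4·(-0.022848)+3/4·8.149800+3/2·0.025485≈6.133441; next y=1/2·3.022848+1/4·6.133441≈3.044784
n=13: y≈3.044784, sp=3, e=sp−y≈-0.044784; I≈8.105016, D=e−e_prev≈-0.021936; u=3/4·(-0.044784)+3/4·8.105016+3/2·(-0.021936)≈6.012269; next y=1/2·3.044784+1/4·6.012269≈3.025459
n=14: y≈3.025459, sp=3, e=sp−y≈-0.025459; I≈8.079556, D=e−e_prev≈0.019325; u=3/4·(-0.025459)+3/4·8.079556+3/2·0.019325≈6.069560; next y=1/2·3.025459+1/4·6.069560≈3.030120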